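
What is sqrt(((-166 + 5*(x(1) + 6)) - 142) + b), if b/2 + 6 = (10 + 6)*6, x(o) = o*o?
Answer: I*sqrt(93) ≈ 9.6436*I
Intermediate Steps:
x(o) = o**2
b = 180 (b = -12 + 2*((10 + 6)*6) = -12 + 2*(16*6) = -12 + 2*96 = -12 + 192 = 180)
sqrt(((-166 + 5*(x(1) + 6)) - 142) + b) = sqrt(((-166 + 5*(1**2 + 6)) - 142) + 180) = sqrt(((-166 + 5*(1 + 6)) - 142) + 180) = sqrt(((-166 + 5*7) - 142) + 180) = sqrt(((-166 + 35) - 142) + 180) = sqrt((-131 - 142) + 180) = sqrt(-273 + 180) = sqrt(-93) = I*sqrt(93)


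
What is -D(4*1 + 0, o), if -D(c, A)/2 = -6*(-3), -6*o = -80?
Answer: 36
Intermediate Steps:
o = 40/3 (o = -⅙*(-80) = 40/3 ≈ 13.333)
D(c, A) = -36 (D(c, A) = -(-12)*(-3) = -2*18 = -36)
-D(4*1 + 0, o) = -1*(-36) = 36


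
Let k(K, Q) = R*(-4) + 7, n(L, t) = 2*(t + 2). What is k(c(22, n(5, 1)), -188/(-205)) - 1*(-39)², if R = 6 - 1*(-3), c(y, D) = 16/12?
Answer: -1550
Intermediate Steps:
n(L, t) = 4 + 2*t (n(L, t) = 2*(2 + t) = 4 + 2*t)
c(y, D) = 4/3 (c(y, D) = 16*(1/12) = 4/3)
R = 9 (R = 6 + 3 = 9)
k(K, Q) = -29 (k(K, Q) = 9*(-4) + 7 = -36 + 7 = -29)
k(c(22, n(5, 1)), -188/(-205)) - 1*(-39)² = -29 - 1*(-39)² = -29 - 1*1521 = -29 - 1521 = -1550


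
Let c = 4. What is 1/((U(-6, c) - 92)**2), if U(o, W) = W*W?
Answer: 1/5776 ≈ 0.00017313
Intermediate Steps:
U(o, W) = W**2
1/((U(-6, c) - 92)**2) = 1/((4**2 - 92)**2) = 1/((16 - 92)**2) = 1/((-76)**2) = 1/5776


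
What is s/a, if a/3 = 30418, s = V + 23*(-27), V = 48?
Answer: -191/30418 ≈ -0.0062792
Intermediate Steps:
s = -573 (s = 48 + 23*(-27) = 48 - 621 = -573)
a = 91254 (a = 3*30418 = 91254)
s/a = -573/91254 = -573*1/91254 = -191/30418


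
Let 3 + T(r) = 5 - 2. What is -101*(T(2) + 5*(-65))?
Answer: 32825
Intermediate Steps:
T(r) = 0 (T(r) = -3 + (5 - 2) = -3 + 3 = 0)
-101*(T(2) + 5*(-65)) = -101*(0 + 5*(-65)) = -101*(0 - 325) = -101*(-325) = 32825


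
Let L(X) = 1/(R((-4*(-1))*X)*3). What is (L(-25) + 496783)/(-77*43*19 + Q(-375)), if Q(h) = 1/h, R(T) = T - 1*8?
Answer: -20119711375/2547814608 ≈ -7.8969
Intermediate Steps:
R(T) = -8 + T (R(T) = T - 8 = -8 + T)
L(X) = 1/(-24 + 12*X) (L(X) = 1/((-8 + (-4*(-1))*X)*3) = 1/((-8 + 4*X)*3) = 1/(-24 + 12*X))
(L(-25) + 496783)/(-77*43*19 + Q(-375)) = (1/(12*(-2 - 25)) + 496783)/(-77*43*19 + 1/(-375)) = ((1/12)/(-27) + 496783)/(-3311*19 - 1/375) = ((1/12)*(-1/27) + 496783)/(-62909 - 1/375) = (-1/324 + 496783)/(-23590876/375) = (160957691/324)*(-375/23590876) = -20119711375/2547814608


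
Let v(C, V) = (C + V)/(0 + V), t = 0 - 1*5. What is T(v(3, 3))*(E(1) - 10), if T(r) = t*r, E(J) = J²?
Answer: 90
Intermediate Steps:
t = -5 (t = 0 - 5 = -5)
v(C, V) = (C + V)/V
T(r) = -5*r
T(v(3, 3))*(E(1) - 10) = (-5*(3 + 3)/3)*(1² - 10) = (-5*6/3)*(1 - 10) = -5*2*(-9) = -10*(-9) = 90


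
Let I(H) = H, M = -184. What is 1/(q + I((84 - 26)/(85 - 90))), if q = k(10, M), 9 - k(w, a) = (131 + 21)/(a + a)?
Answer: -230/503 ≈ -0.45726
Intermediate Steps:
k(w, a) = 9 - 76/a (k(w, a) = 9 - (131 + 21)/(a + a) = 9 - 152/(2*a) = 9 - 152*1/(2*a) = 9 - 76/a)
q = 433/46 (q = 9 - 76/(-184) = 9 - 76*(-1/184) = 9 + 19/46 = 433/46 ≈ 9.4130)
1/(q + I((84 - 26)/(85 - 90))) = 1/(433/46 + (84 - 26)/(85 - 90)) = 1/(433/46 + 58/(-5)) = 1/(433/46 + 58*(-1/5)) = 1/(433/46 - 58/5) = 1/(-503/230) = -230/503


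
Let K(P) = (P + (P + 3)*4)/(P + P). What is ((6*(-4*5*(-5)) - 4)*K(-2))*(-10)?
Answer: 2980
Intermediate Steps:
K(P) = (12 + 5*P)/(2*P) (K(P) = (P + (3 + P)*4)/((2*P)) = (P + (12 + 4*P))*(1/(2*P)) = (12 + 5*P)*(1/(2*P)) = (12 + 5*P)/(2*P))
((6*(-4*5*(-5)) - 4)*K(-2))*(-10) = ((6*(-4*5*(-5)) - 4)*(5/2 + 6/(-2)))*(-10) = ((6*(-20*(-5)) - 4)*(5/2 + 6*(-½)))*(-10) = ((6*100 - 4)*(5/2 - 3))*(-10) = ((600 - 4)*(-½))*(-10) = (596*(-½))*(-10) = -298*(-10) = 2980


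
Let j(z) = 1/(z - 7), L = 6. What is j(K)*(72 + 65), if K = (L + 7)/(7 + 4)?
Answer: -1507/64 ≈ -23.547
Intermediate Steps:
K = 13/11 (K = (6 + 7)/(7 + 4) = 13/11 ≈ 1.1818)
j(z) = 1/(-7 + z)
j(K)*(72 + 65) = (72 + 65)/(-7 + 13/11) = 137/(-64/11) = -11/64*137 = -1507/64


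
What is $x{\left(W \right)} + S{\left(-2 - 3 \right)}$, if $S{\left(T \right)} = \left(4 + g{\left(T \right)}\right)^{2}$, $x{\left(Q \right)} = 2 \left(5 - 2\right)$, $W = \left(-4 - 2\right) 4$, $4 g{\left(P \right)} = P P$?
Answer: $\frac{1777}{16} \approx 111.06$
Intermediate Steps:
$g{\left(P \right)} = \frac{P^{2}}{4}$ ($g{\left(P \right)} = \frac{P P}{4} = \frac{P^{2}}{4}$)
$W = -24$ ($W = \left(-6\right) 4 = -24$)
$x{\left(Q \right)} = 6$ ($x{\left(Q \right)} = 2 \cdot 3 = 6$)
$S{\left(T \right)} = \left(4 + \frac{T^{2}}{4}\right)^{2}$
$x{\left(W \right)} + S{\left(-2 - 3 \right)} = 6 + \frac{\left(16 + \left(-2 - 3\right)^{2}\right)^{2}}{16} = 6 + \frac{\left(16 + \left(-5\right)^{2}\right)^{2}}{16} = 6 + \frac{\left(16 + 25\right)^{2}}{16} = 6 + \frac{41^{2}}{16} = 6 + \frac{1}{16} \cdot 1681 = 6 + \frac{1681}{16} = \frac{1777}{16}$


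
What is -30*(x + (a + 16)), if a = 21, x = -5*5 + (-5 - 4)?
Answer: -90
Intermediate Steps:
x = -34 (x = -25 - 9 = -34)
-30*(x + (a + 16)) = -30*(-34 + (21 + 16)) = -30*(-34 + 37) = -30*3 = -90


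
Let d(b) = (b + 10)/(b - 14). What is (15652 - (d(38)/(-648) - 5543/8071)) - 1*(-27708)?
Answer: 113388377443/2615004 ≈ 43361.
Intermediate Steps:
d(b) = (10 + b)/(-14 + b)
(15652 - (d(38)/(-648) - 5543/8071)) - 1*(-27708) = (15652 - (((10 + 38)/(-14 + 38))/(-648) - 5543/8071)) - 1*(-27708) = (15652 - ((48/24)*(-1/648) - 5543*1/8071)) + 27708 = (15652 - (((1/24)*48)*(-1/648) - 5543/8071)) + 27708 = (15652 - (2*(-1/648) - 5543/8071)) + 27708 = (15652 - (-1/324 - 5543/8071)) + 27708 = (15652 - 1*(-1804003/2615004)) + 27708 = (15652 + 1804003/2615004) + 27708 = 40931846611/2615004 + 27708 = 113388377443/2615004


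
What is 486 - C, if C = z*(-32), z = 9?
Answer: 774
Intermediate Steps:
C = -288 (C = 9*(-32) = -288)
486 - C = 486 - 1*(-288) = 486 + 288 = 774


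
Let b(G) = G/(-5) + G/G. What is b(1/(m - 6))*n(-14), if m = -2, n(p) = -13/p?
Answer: 533/560 ≈ 0.95179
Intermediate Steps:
b(G) = 1 - G/5 (b(G) = G*(-1/5) + 1 = -G/5 + 1 = 1 - G/5)
b(1/(m - 6))*n(-14) = (1 - 1/(5*(-2 - 6)))*(-13/(-14)) = (1 - 1/5/(-8))*(-13*(-1/14)) = (1 - 1/5*(-1/8))*(13/14) = (1 + 1/40)*(13/14) = (41/40)*(13/14) = 533/560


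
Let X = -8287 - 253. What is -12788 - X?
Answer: -4248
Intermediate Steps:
X = -8540
-12788 - X = -12788 - 1*(-8540) = -12788 + 8540 = -4248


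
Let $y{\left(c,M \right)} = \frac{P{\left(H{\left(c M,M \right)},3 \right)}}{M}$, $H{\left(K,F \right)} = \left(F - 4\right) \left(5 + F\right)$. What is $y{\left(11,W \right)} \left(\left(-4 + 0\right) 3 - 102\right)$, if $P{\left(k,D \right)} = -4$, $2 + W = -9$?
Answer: $- \frac{456}{11} \approx -41.455$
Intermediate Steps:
$W = -11$ ($W = -2 - 9 = -11$)
$H{\left(K,F \right)} = \left(-4 + F\right) \left(5 + F\right)$
$y{\left(c,M \right)} = - \frac{4}{M}$ ($y{\left(c,M \right)} = \frac{1}{M} \left(-4\right) = - \frac{4}{M}$)
$y{\left(11,W \right)} \left(\left(-4 + 0\right) 3 - 102\right) = - \frac{4}{-11} \left(\left(-4 + 0\right) 3 - 102\right) = \left(-4\right) \left(- \frac{1}{11}\right) \left(\left(-4\right) 3 - 102\right) = \frac{4 \left(-12 - 102\right)}{11} = \frac{4}{11} \left(-114\right) = - \frac{456}{11}$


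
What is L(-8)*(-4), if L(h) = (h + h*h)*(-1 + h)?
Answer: 2016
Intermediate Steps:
L(h) = (-1 + h)*(h + h**2) (L(h) = (h + h**2)*(-1 + h) = (-1 + h)*(h + h**2))
L(-8)*(-4) = ((-8)**3 - 1*(-8))*(-4) = (-512 + 8)*(-4) = -504*(-4) = 2016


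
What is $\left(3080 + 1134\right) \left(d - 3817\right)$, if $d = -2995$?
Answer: $-28705768$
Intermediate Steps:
$\left(3080 + 1134\right) \left(d - 3817\right) = \left(3080 + 1134\right) \left(-2995 - 3817\right) = 4214 \left(-6812\right) = -28705768$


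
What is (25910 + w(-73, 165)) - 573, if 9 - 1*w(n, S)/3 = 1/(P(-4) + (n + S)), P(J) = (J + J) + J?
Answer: 2029117/80 ≈ 25364.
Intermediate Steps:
P(J) = 3*J (P(J) = 2*J + J = 3*J)
w(n, S) = 27 - 3/(-12 + S + n) (w(n, S) = 27 - 3/(3*(-4) + (n + S)) = 27 - 3/(-12 + (S + n)) = 27 - 3/(-12 + S + n))
(25910 + w(-73, 165)) - 573 = (25910 + 3*(-109 + 9*165 + 9*(-73))/(-12 + 165 - 73)) - 573 = (25910 + 3*(-109 + 1485 - 657)/80) - 573 = (25910 + 3*(1/80)*719) - 573 = (25910 + 2157/80) - 573 = 2074957/80 - 573 = 2029117/80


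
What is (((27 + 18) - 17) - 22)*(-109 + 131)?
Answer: 132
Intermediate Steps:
(((27 + 18) - 17) - 22)*(-109 + 131) = ((45 - 17) - 22)*22 = (28 - 22)*22 = 6*22 = 132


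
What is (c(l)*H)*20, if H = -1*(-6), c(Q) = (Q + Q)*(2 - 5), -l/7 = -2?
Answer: -10080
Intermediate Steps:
l = 14 (l = -7*(-2) = 14)
c(Q) = -6*Q (c(Q) = (2*Q)*(-3) = -6*Q)
H = 6
(c(l)*H)*20 = (-6*14*6)*20 = -84*6*20 = -504*20 = -10080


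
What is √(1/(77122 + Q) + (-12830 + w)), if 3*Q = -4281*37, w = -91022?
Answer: I*√61439708158985/24323 ≈ 322.26*I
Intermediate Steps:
Q = -52799 (Q = (-4281*37)/3 = (⅓)*(-158397) = -52799)
√(1/(77122 + Q) + (-12830 + w)) = √(1/(77122 - 52799) + (-12830 - 91022)) = √(1/24323 - 103852) = √(-2525992195/24323) = I*√61439708158985/24323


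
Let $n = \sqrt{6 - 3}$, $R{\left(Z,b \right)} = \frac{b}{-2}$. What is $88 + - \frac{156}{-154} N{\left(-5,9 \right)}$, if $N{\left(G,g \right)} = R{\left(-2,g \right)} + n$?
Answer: $\frac{6425}{77} + \frac{78 \sqrt{3}}{77} \approx 85.196$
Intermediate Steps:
$R{\left(Z,b \right)} = - \frac{b}{2}$ ($R{\left(Z,b \right)} = b \left(- \frac{1}{2}\right) = - \frac{b}{2}$)
$n = \sqrt{3} \approx 1.732$
$N{\left(G,g \right)} = \sqrt{3} - \frac{g}{2}$ ($N{\left(G,g \right)} = - \frac{g}{2} + \sqrt{3} = \sqrt{3} - \frac{g}{2}$)
$88 + - \frac{156}{-154} N{\left(-5,9 \right)} = 88 + - \frac{156}{-154} \left(\sqrt{3} - \frac{9}{2}\right) = 88 + \left(-156\right) \left(- \frac{1}{154}\right) \left(\sqrt{3} - \frac{9}{2}\right) = 88 + \frac{78 \left(- \frac{9}{2} + \sqrt{3}\right)}{77} = 88 - \left(\frac{351}{77} - \frac{78 \sqrt{3}}{77}\right) = \frac{6425}{77} + \frac{78 \sqrt{3}}{77}$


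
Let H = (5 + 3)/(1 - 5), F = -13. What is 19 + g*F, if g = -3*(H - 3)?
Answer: -176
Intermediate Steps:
H = -2 (H = 8/(-4) = 8*(-¼) = -2)
g = 15 (g = -3*(-2 - 3) = -3*(-5) = 15)
19 + g*F = 19 + 15*(-13) = 19 - 195 = -176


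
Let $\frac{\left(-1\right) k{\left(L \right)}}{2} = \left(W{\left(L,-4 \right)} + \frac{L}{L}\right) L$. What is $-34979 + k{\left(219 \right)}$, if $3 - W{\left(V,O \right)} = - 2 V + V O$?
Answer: $-612263$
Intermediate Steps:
$W{\left(V,O \right)} = 3 + 2 V - O V$ ($W{\left(V,O \right)} = 3 - \left(- 2 V + V O\right) = 3 - \left(- 2 V + O V\right) = 3 + 2 V - O V$)
$k{\left(L \right)} = - 2 L \left(4 + 6 L\right)$ ($k{\left(L \right)} = - 2 \left(\left(3 + 2 L - - 4 L\right) + \frac{L}{L}\right) L = - 2 \left(\left(3 + 2 L + 4 L\right) + 1\right) L = - 2 \left(\left(3 + 6 L\right) + 1\right) L = - 2 \left(4 + 6 L\right) L = - 2 L \left(4 + 6 L\right)$)
$-34979 + k{\left(219 \right)} = -34979 - 876 \left(2 + 3 \cdot 219\right) = -34979 - 876 \left(2 + 657\right) = -34979 - 876 \cdot 659 = -34979 - 577284 = -612263$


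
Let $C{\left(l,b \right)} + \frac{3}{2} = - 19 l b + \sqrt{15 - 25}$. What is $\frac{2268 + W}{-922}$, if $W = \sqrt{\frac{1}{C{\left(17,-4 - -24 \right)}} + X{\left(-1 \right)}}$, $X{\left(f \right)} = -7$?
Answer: $- \frac{1134}{461} - \frac{\sqrt{- \frac{90463 - 14 i \sqrt{10}}{12923 - 2 i \sqrt{10}}}}{922} \approx -2.4599 + 0.0028696 i$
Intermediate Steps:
$C{\left(l,b \right)} = - \frac{3}{2} + i \sqrt{10} - 19 b l$ ($C{\left(l,b \right)} = - \frac{3}{2} + \left(- 19 l b + \sqrt{15 - 25}\right) = - \frac{3}{2} - \left(- i \sqrt{10} + 19 b l\right) = - \frac{3}{2} + i \sqrt{10} - 19 b l$)
$W = \sqrt{-7 + \frac{1}{- \frac{12923}{2} + i \sqrt{10}}}$ ($W = \sqrt{\frac{1}{- \frac{3}{2} + i \sqrt{10} - 19 \left(-4 - -24\right) 17} - 7} = \sqrt{\frac{1}{- \frac{3}{2} + i \sqrt{10} - 19 \left(-4 + 24\right) 17} - 7} = \sqrt{\frac{1}{- \frac{3}{2} + i \sqrt{10} - 380 \cdot 17} - 7} = \sqrt{\frac{1}{- \frac{3}{2} + i \sqrt{10} - 6460} - 7} = \sqrt{\frac{1}{- \frac{12923}{2} + i \sqrt{10}} - 7} = \sqrt{-7 + \frac{1}{- \frac{12923}{2} + i \sqrt{10}}} \approx 1.0 \cdot 10^{-8} - 2.6458 i$)
$\frac{2268 + W}{-922} = \frac{2268 + \sqrt{\frac{90463 - 14 i \sqrt{10}}{-12923 + 2 i \sqrt{10}}}}{-922} = \left(2268 + \sqrt{\frac{90463 - 14 i \sqrt{10}}{-12923 + 2 i \sqrt{10}}}\right) \left(- \frac{1}{922}\right) = - \frac{1134}{461} - \frac{\sqrt{\frac{90463 - 14 i \sqrt{10}}{-12923 + 2 i \sqrt{10}}}}{922}$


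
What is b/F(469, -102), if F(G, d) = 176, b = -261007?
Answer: -261007/176 ≈ -1483.0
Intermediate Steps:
b/F(469, -102) = -261007/176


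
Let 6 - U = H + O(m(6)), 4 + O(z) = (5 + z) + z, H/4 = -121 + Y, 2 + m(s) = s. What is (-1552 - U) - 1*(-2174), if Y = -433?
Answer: -1591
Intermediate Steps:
m(s) = -2 + s
H = -2216 (H = 4*(-121 - 433) = 4*(-554) = -2216)
O(z) = 1 + 2*z (O(z) = -4 + ((5 + z) + z) = -4 + (5 + 2*z) = 1 + 2*z)
U = 2213 (U = 6 - (-2216 + (1 + 2*(-2 + 6))) = 6 - (-2216 + (1 + 2*4)) = 6 - (-2216 + (1 + 8)) = 6 - (-2216 + 9) = 6 - 1*(-2207) = 6 + 2207 = 2213)
(-1552 - U) - 1*(-2174) = (-1552 - 1*2213) - 1*(-2174) = (-1552 - 2213) + 2174 = -3765 + 2174 = -1591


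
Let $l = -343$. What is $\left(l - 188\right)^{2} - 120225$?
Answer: $161736$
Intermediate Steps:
$\left(l - 188\right)^{2} - 120225 = \left(-343 - 188\right)^{2} - 120225 = \left(-531\right)^{2} - 120225 = 281961 - 120225 = 161736$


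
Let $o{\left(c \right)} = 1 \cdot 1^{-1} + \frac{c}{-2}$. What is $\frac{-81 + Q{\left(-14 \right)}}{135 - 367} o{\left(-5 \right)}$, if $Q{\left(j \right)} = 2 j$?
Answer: $\frac{763}{464} \approx 1.6444$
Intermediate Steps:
$o{\left(c \right)} = 1 - \frac{c}{2}$ ($o{\left(c \right)} = 1 \cdot 1 + c \left(- \frac{1}{2}\right) = 1 - \frac{c}{2}$)
$\frac{-81 + Q{\left(-14 \right)}}{135 - 367} o{\left(-5 \right)} = \frac{-81 + 2 \left(-14\right)}{135 - 367} \left(1 - - \frac{5}{2}\right) = \frac{-81 - 28}{-232} \left(1 + \frac{5}{2}\right) = \left(-109\right) \left(- \frac{1}{232}\right) \frac{7}{2} = \frac{109}{232} \cdot \frac{7}{2} = \frac{763}{464}$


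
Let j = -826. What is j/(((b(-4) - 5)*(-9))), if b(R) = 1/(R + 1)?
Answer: -413/24 ≈ -17.208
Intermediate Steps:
b(R) = 1/(1 + R)
j/(((b(-4) - 5)*(-9))) = -826*(-1/(9*(1/(1 - 4) - 5))) = -826*(-1/(9*(1/(-3) - 5))) = -826*(-1/(9*(-⅓ - 5))) = -826/((-16/3*(-9))) = -826/48 = -826*1/48 = -413/24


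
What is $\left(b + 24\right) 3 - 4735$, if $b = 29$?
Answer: $-4576$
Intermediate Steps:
$\left(b + 24\right) 3 - 4735 = \left(29 + 24\right) 3 - 4735 = 53 \cdot 3 - 4735 = 159 - 4735 = -4576$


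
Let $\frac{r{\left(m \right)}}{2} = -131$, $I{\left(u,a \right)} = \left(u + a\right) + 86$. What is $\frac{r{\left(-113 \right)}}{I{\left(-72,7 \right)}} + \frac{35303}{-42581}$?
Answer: $- \frac{1699655}{127743} \approx -13.305$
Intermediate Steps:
$I{\left(u,a \right)} = 86 + a + u$ ($I{\left(u,a \right)} = \left(a + u\right) + 86 = 86 + a + u$)
$r{\left(m \right)} = -262$ ($r{\left(m \right)} = 2 \left(-131\right) = -262$)
$\frac{r{\left(-113 \right)}}{I{\left(-72,7 \right)}} + \frac{35303}{-42581} = - \frac{262}{86 + 7 - 72} + \frac{35303}{-42581} = - \frac{262}{21} + 35303 \left(- \frac{1}{42581}\right) = \left(-262\right) \frac{1}{21} - \frac{35303}{42581} = - \frac{262}{21} - \frac{35303}{42581} = - \frac{1699655}{127743}$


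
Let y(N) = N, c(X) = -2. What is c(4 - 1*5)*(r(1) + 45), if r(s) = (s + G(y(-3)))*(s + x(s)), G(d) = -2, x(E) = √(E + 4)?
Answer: -88 + 2*√5 ≈ -83.528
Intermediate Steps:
x(E) = √(4 + E)
r(s) = (-2 + s)*(s + √(4 + s)) (r(s) = (s - 2)*(s + √(4 + s)) = (-2 + s)*(s + √(4 + s)))
c(4 - 1*5)*(r(1) + 45) = -2*((1² - 2*1 - 2*√(4 + 1) + 1*√(4 + 1)) + 45) = -2*((1 - 2 - 2*√5 + 1*√5) + 45) = -2*((1 - 2 - 2*√5 + √5) + 45) = -2*((-1 - √5) + 45) = -2*(44 - √5) = -88 + 2*√5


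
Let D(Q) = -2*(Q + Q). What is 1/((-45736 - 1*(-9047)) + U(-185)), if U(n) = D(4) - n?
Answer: -1/36520 ≈ -2.7382e-5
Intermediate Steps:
D(Q) = -4*Q
U(n) = -16 - n (U(n) = -4*4 - n = -16 - n)
1/((-45736 - 1*(-9047)) + U(-185)) = 1/((-45736 - 1*(-9047)) + (-16 - 1*(-185))) = 1/((-45736 + 9047) + (-16 + 185)) = 1/(-36689 + 169) = 1/(-36520) = -1/36520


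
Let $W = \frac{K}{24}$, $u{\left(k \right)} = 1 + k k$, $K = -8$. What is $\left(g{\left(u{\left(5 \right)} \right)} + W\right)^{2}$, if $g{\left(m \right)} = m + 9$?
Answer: $\frac{10816}{9} \approx 1201.8$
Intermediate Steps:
$u{\left(k \right)} = 1 + k^{2}$
$g{\left(m \right)} = 9 + m$
$W = - \frac{1}{3}$ ($W = - \frac{8}{24} = \left(-8\right) \frac{1}{24} = - \frac{1}{3} \approx -0.33333$)
$\left(g{\left(u{\left(5 \right)} \right)} + W\right)^{2} = \left(\left(9 + \left(1 + 5^{2}\right)\right) - \frac{1}{3}\right)^{2} = \left(\left(9 + \left(1 + 25\right)\right) - \frac{1}{3}\right)^{2} = \left(\left(9 + 26\right) - \frac{1}{3}\right)^{2} = \left(35 - \frac{1}{3}\right)^{2} = \left(\frac{104}{3}\right)^{2} = \frac{10816}{9}$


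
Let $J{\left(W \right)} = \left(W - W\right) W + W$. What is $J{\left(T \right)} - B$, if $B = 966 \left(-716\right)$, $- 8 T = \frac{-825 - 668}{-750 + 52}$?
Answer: $\frac{3862205611}{5584} \approx 6.9166 \cdot 10^{5}$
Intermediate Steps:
$T = - \frac{1493}{5584}$ ($T = - \frac{\left(-825 - 668\right) \frac{1}{-750 + 52}}{8} = - \frac{\left(-1493\right) \frac{1}{-698}}{8} = - \frac{\left(-1493\right) \left(- \frac{1}{698}\right)}{8} = \left(- \frac{1}{8}\right) \frac{1493}{698} = - \frac{1493}{5584} \approx -0.26737$)
$J{\left(W \right)} = W$ ($J{\left(W \right)} = 0 W + W = 0 + W = W$)
$B = -691656$
$J{\left(T \right)} - B = - \frac{1493}{5584} - -691656 = - \frac{1493}{5584} + 691656 = \frac{3862205611}{5584}$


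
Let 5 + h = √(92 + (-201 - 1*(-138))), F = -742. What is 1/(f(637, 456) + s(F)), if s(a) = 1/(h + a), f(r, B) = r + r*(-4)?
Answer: -1066300527/2037701734615 + √29/2037701734615 ≈ -0.00052329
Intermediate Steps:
f(r, B) = -3*r (f(r, B) = r - 4*r = -3*r)
h = -5 + √29 (h = -5 + √(92 + (-201 - 1*(-138))) = -5 + √(92 + (-201 + 138)) = -5 + √(92 - 63) = -5 + √29 ≈ 0.38516)
s(a) = 1/(-5 + a + √29) (s(a) = 1/((-5 + √29) + a) = 1/(-5 + a + √29))
1/(f(637, 456) + s(F)) = 1/(-3*637 + 1/(-5 - 742 + √29)) = 1/(-1911 + 1/(-747 + √29))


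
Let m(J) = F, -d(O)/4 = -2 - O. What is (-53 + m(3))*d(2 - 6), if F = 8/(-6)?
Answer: 1304/3 ≈ 434.67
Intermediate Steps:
d(O) = 8 + 4*O (d(O) = -4*(-2 - O) = 8 + 4*O)
F = -4/3 (F = 8*(-⅙) = -4/3 ≈ -1.3333)
m(J) = -4/3
(-53 + m(3))*d(2 - 6) = (-53 - 4/3)*(8 + 4*(2 - 6)) = -163*(8 + 4*(-4))/3 = -163*(8 - 16)/3 = -163/3*(-8) = 1304/3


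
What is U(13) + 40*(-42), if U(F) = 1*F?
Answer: -1667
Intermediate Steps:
U(F) = F
U(13) + 40*(-42) = 13 + 40*(-42) = 13 - 1680 = -1667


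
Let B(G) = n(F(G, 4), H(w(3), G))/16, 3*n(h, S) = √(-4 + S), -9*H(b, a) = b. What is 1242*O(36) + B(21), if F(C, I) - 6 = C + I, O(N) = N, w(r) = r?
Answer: 44712 + I*√39/144 ≈ 44712.0 + 0.043368*I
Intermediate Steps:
H(b, a) = -b/9
F(C, I) = 6 + C + I (F(C, I) = 6 + (C + I) = 6 + C + I)
n(h, S) = √(-4 + S)/3
B(G) = I*√39/144 (B(G) = (√(-4 - ⅑*3)/3)/16 = (√(-4 - ⅓)/3)*(1/16) = (√(-13/3)/3)*(1/16) = ((I*√39/3)/3)*(1/16) = (I*√39/9)*(1/16) = I*√39/144)
1242*O(36) + B(21) = 1242*36 + I*√39/144 = 44712 + I*√39/144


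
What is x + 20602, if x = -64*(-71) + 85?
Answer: 25231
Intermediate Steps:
x = 4629 (x = 4544 + 85 = 4629)
x + 20602 = 4629 + 20602 = 25231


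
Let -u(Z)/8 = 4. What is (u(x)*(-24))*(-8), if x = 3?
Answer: -6144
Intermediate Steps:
u(Z) = -32 (u(Z) = -8*4 = -32)
(u(x)*(-24))*(-8) = -32*(-24)*(-8) = 768*(-8) = -6144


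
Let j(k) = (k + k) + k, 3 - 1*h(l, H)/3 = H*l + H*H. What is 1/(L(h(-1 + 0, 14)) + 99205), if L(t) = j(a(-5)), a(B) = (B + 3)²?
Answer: 1/99217 ≈ 1.0079e-5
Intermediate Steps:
a(B) = (3 + B)²
h(l, H) = 9 - 3*H² - 3*H*l (h(l, H) = 9 - 3*(H*l + H*H) = 9 - 3*(H*l + H²) = 9 - 3*(H² + H*l) = 9 + (-3*H² - 3*H*l) = 9 - 3*H² - 3*H*l)
j(k) = 3*k (j(k) = 2*k + k = 3*k)
L(t) = 12 (L(t) = 3*(3 - 5)² = 3*(-2)² = 3*4 = 12)
1/(L(h(-1 + 0, 14)) + 99205) = 1/(12 + 99205) = 1/99217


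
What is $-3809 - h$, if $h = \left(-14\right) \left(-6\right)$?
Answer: $-3893$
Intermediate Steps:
$h = 84$
$-3809 - h = -3809 - 84 = -3893$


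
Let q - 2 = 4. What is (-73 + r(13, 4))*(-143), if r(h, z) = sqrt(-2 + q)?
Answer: 10153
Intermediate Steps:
q = 6 (q = 2 + 4 = 6)
r(h, z) = 2 (r(h, z) = sqrt(-2 + 6) = sqrt(4) = 2)
(-73 + r(13, 4))*(-143) = (-73 + 2)*(-143) = -71*(-143) = 10153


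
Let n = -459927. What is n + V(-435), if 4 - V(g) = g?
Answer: -459488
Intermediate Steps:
V(g) = 4 - g
n + V(-435) = -459927 + (4 - 1*(-435)) = -459927 + (4 + 435) = -459927 + 439 = -459488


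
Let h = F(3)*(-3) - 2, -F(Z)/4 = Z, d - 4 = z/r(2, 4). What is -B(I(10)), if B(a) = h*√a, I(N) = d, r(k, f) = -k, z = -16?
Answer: -68*√3 ≈ -117.78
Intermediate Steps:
d = 12 (d = 4 - 16/((-1*2)) = 4 - 16/(-2) = 4 - 16*(-½) = 4 + 8 = 12)
I(N) = 12
F(Z) = -4*Z
h = 34 (h = -4*3*(-3) - 2 = -12*(-3) - 2 = 36 - 2 = 34)
B(a) = 34*√a
-B(I(10)) = -34*√12 = -34*2*√3 = -68*√3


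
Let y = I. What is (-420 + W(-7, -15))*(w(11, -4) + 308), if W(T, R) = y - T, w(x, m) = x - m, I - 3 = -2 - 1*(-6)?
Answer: -131138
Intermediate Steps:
I = 7 (I = 3 + (-2 - 1*(-6)) = 3 + (-2 + 6) = 3 + 4 = 7)
y = 7
W(T, R) = 7 - T
(-420 + W(-7, -15))*(w(11, -4) + 308) = (-420 + (7 - 1*(-7)))*((11 - 1*(-4)) + 308) = (-420 + (7 + 7))*((11 + 4) + 308) = (-420 + 14)*(15 + 308) = -406*323 = -131138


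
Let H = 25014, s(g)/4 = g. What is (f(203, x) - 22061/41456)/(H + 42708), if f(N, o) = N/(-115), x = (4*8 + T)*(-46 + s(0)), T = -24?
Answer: -3650861/107620190560 ≈ -3.3924e-5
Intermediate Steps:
s(g) = 4*g
x = -368 (x = (4*8 - 24)*(-46 + 4*0) = (32 - 24)*(-46 + 0) = 8*(-46) = -368)
f(N, o) = -N/115 (f(N, o) = N*(-1/115) = -N/115)
(f(203, x) - 22061/41456)/(H + 42708) = (-1/115*203 - 22061/41456)/(25014 + 42708) = (-203/115 - 22061*1/41456)/67722 = (-203/115 - 22061/41456)*(1/67722) = -10952583/4767440*1/67722 = -3650861/107620190560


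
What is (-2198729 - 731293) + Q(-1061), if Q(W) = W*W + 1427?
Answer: -1802874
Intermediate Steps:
Q(W) = 1427 + W**2 (Q(W) = W**2 + 1427 = 1427 + W**2)
(-2198729 - 731293) + Q(-1061) = (-2198729 - 731293) + (1427 + (-1061)**2) = -2930022 + (1427 + 1125721) = -2930022 + 1127148 = -1802874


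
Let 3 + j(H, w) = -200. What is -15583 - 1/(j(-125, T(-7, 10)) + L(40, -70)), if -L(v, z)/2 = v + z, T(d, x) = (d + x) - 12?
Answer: -2228368/143 ≈ -15583.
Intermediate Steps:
T(d, x) = -12 + d + x
L(v, z) = -2*v - 2*z (L(v, z) = -2*(v + z) = -2*v - 2*z)
j(H, w) = -203 (j(H, w) = -3 - 200 = -203)
-15583 - 1/(j(-125, T(-7, 10)) + L(40, -70)) = -15583 - 1/(-203 + (-2*40 - 2*(-70))) = -15583 - 1/(-203 + (-80 + 140)) = -15583 - 1/(-203 + 60) = -15583 - 1/(-143) = -15583 - 1*(-1/143) = -15583 + 1/143 = -2228368/143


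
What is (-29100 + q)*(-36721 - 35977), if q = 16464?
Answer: 918611928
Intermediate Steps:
(-29100 + q)*(-36721 - 35977) = (-29100 + 16464)*(-36721 - 35977) = -12636*(-72698) = 918611928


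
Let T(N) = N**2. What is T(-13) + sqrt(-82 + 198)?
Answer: 169 + 2*sqrt(29) ≈ 179.77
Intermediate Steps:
T(-13) + sqrt(-82 + 198) = (-13)**2 + sqrt(-82 + 198) = 169 + sqrt(116) = 169 + 2*sqrt(29)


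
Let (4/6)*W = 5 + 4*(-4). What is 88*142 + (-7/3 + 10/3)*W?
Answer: 24959/2 ≈ 12480.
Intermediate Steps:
W = -33/2 (W = 3*(5 + 4*(-4))/2 = 3*(5 - 16)/2 = (3/2)*(-11) = -33/2 ≈ -16.500)
88*142 + (-7/3 + 10/3)*W = 88*142 + (-7/3 + 10/3)*(-33/2) = 12496 + (-7*1/3 + 10*(1/3))*(-33/2) = 12496 + (-7/3 + 10/3)*(-33/2) = 12496 + 1*(-33/2) = 12496 - 33/2 = 24959/2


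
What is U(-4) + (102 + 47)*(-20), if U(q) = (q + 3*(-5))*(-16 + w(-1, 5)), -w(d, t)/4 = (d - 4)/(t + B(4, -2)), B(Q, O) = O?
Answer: -8408/3 ≈ -2802.7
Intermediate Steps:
w(d, t) = -4*(-4 + d)/(-2 + t) (w(d, t) = -4*(d - 4)/(t - 2) = -4*(-4 + d)/(-2 + t))
U(q) = 140 - 28*q/3 (U(q) = (q + 3*(-5))*(-16 + 4*(4 - 1*(-1))/(-2 + 5)) = (q - 15)*(-16 + 4*(4 + 1)/3) = (-15 + q)*(-16 + 4*(⅓)*5) = (-15 + q)*(-16 + 20/3) = (-15 + q)*(-28/3) = 140 - 28*q/3)
U(-4) + (102 + 47)*(-20) = (140 - 28/3*(-4)) + (102 + 47)*(-20) = (140 + 112/3) + 149*(-20) = 532/3 - 2980 = -8408/3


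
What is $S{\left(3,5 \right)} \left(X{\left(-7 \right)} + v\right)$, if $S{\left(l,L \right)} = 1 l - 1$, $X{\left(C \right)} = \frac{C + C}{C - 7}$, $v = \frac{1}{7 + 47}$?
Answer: $\frac{55}{27} \approx 2.037$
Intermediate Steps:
$v = \frac{1}{54} \approx 0.018519$
$X{\left(C \right)} = \frac{2 C}{-7 + C}$
$S{\left(l,L \right)} = -1 + l$ ($S{\left(l,L \right)} = l - 1 = -1 + l$)
$S{\left(3,5 \right)} \left(X{\left(-7 \right)} + v\right) = \left(-1 + 3\right) \left(2 \left(-7\right) \frac{1}{-7 - 7} + \frac{1}{54}\right) = 2 \left(2 \left(-7\right) \frac{1}{-14} + \frac{1}{54}\right) = 2 \left(2 \left(-7\right) \left(- \frac{1}{14}\right) + \frac{1}{54}\right) = 2 \left(1 + \frac{1}{54}\right) = 2 \cdot \frac{55}{54} = \frac{55}{27}$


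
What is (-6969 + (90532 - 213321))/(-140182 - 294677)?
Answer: 129758/434859 ≈ 0.29839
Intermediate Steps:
(-6969 + (90532 - 213321))/(-140182 - 294677) = (-6969 - 122789)/(-434859) = -129758*(-1/434859) = 129758/434859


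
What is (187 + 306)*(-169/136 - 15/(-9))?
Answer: 5017/24 ≈ 209.04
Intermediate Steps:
(187 + 306)*(-169/136 - 15/(-9)) = 493*(-169*1/136 - 15*(-1/9)) = 493*(-169/136 + 5/3) = 493*(173/408) = 5017/24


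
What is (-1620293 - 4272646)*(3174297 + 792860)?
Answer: -23378214204423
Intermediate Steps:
(-1620293 - 4272646)*(3174297 + 792860) = -5892939*3967157 = -23378214204423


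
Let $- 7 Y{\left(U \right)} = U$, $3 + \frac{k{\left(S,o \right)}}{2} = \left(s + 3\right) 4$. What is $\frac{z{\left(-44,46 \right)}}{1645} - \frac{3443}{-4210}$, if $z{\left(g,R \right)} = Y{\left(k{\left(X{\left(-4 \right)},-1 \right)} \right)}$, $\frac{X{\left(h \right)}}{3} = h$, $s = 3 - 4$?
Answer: $\frac{7920809}{9695630} \approx 0.81695$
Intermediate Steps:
$s = -1$ ($s = 3 - 4 = -1$)
$X{\left(h \right)} = 3 h$
$k{\left(S,o \right)} = 10$ ($k{\left(S,o \right)} = -6 + 2 \left(-1 + 3\right) 4 = -6 + 2 \cdot 2 \cdot 4 = -6 + 2 \cdot 8 = -6 + 16 = 10$)
$Y{\left(U \right)} = - \frac{U}{7}$
$z{\left(g,R \right)} = - \frac{10}{7}$ ($z{\left(g,R \right)} = \left(- \frac{1}{7}\right) 10 = - \frac{10}{7}$)
$\frac{z{\left(-44,46 \right)}}{1645} - \frac{3443}{-4210} = - \frac{10}{7 \cdot 1645} - \frac{3443}{-4210} = \left(- \frac{10}{7}\right) \frac{1}{1645} - - \frac{3443}{4210} = - \frac{2}{2303} + \frac{3443}{4210} = \frac{7920809}{9695630}$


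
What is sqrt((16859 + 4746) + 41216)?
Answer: sqrt(62821) ≈ 250.64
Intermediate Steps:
sqrt((16859 + 4746) + 41216) = sqrt(21605 + 41216) = sqrt(62821)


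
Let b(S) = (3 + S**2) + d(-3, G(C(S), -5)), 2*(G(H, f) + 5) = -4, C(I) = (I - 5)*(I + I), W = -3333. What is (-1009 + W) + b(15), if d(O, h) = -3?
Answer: -4117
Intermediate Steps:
C(I) = 2*I*(-5 + I) (C(I) = (-5 + I)*(2*I) = 2*I*(-5 + I))
G(H, f) = -7 (G(H, f) = -5 + (1/2)*(-4) = -5 - 2 = -7)
b(S) = S**2 (b(S) = (3 + S**2) - 3 = S**2)
(-1009 + W) + b(15) = (-1009 - 3333) + 15**2 = -4342 + 225 = -4117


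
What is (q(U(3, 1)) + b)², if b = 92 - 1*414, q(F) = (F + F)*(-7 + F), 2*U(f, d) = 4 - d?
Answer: 458329/4 ≈ 1.1458e+5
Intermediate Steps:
U(f, d) = 2 - d/2 (U(f, d) = (4 - d)/2 = 2 - d/2)
q(F) = 2*F*(-7 + F) (q(F) = (2*F)*(-7 + F) = 2*F*(-7 + F))
b = -322 (b = 92 - 414 = -322)
(q(U(3, 1)) + b)² = (2*(2 - ½*1)*(-7 + (2 - ½*1)) - 322)² = (2*(2 - ½)*(-7 + (2 - ½)) - 322)² = (2*(3/2)*(-7 + 3/2) - 322)² = (2*(3/2)*(-11/2) - 322)² = (-33/2 - 322)² = (-677/2)² = 458329/4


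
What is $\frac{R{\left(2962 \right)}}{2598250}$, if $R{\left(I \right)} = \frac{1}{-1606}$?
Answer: $- \frac{1}{4172789500} \approx -2.3965 \cdot 10^{-10}$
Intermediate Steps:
$R{\left(I \right)} = - \frac{1}{1606}$
$\frac{R{\left(2962 \right)}}{2598250} = - \frac{1}{1606 \cdot 2598250} = \left(- \frac{1}{1606}\right) \frac{1}{2598250} = - \frac{1}{4172789500}$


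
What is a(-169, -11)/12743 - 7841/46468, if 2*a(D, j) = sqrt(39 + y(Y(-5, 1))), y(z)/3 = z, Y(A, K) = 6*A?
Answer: -7841/46468 + I*sqrt(51)/25486 ≈ -0.16874 + 0.00028021*I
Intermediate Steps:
y(z) = 3*z
a(D, j) = I*sqrt(51)/2 (a(D, j) = sqrt(39 + 3*(6*(-5)))/2 = sqrt(39 + 3*(-30))/2 = sqrt(39 - 90)/2 = sqrt(-51)/2 = (I*sqrt(51))/2 = I*sqrt(51)/2)
a(-169, -11)/12743 - 7841/46468 = (I*sqrt(51)/2)/12743 - 7841/46468 = (I*sqrt(51)/2)*(1/12743) - 7841*1/46468 = I*sqrt(51)/25486 - 7841/46468 = -7841/46468 + I*sqrt(51)/25486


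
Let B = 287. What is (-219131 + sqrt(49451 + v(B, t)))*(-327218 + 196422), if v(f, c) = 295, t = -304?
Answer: 28661458276 - 130796*sqrt(49746) ≈ 2.8632e+10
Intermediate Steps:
(-219131 + sqrt(49451 + v(B, t)))*(-327218 + 196422) = (-219131 + sqrt(49451 + 295))*(-327218 + 196422) = (-219131 + sqrt(49746))*(-130796) = 28661458276 - 130796*sqrt(49746)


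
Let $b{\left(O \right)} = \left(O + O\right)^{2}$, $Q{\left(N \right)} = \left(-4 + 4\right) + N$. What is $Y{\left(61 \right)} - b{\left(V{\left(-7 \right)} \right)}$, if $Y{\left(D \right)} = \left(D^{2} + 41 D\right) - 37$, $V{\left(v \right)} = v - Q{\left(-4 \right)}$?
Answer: $6149$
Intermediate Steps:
$Q{\left(N \right)} = N$ ($Q{\left(N \right)} = 0 + N = N$)
$V{\left(v \right)} = 4 + v$ ($V{\left(v \right)} = v - -4 = v + 4 = 4 + v$)
$Y{\left(D \right)} = -37 + D^{2} + 41 D$
$b{\left(O \right)} = 4 O^{2}$ ($b{\left(O \right)} = \left(2 O\right)^{2} = 4 O^{2}$)
$Y{\left(61 \right)} - b{\left(V{\left(-7 \right)} \right)} = \left(-37 + 61^{2} + 41 \cdot 61\right) - 4 \left(4 - 7\right)^{2} = \left(-37 + 3721 + 2501\right) - 4 \left(-3\right)^{2} = 6185 - 4 \cdot 9 = 6185 - 36 = 6149$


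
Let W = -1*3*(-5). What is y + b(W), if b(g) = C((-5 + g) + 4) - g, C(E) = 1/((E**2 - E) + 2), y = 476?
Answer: 84825/184 ≈ 461.01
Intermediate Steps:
W = 15 (W = -3*(-5) = 15)
C(E) = 1/(2 + E**2 - E)
b(g) = 1/(3 + (-1 + g)**2 - g) - g (b(g) = 1/(2 + ((-5 + g) + 4)**2 - ((-5 + g) + 4)) - g = 1/(2 + (-1 + g)**2 - (-1 + g)) - g = 1/(2 + (-1 + g)**2 + (1 - g)) - g = 1/(3 + (-1 + g)**2 - g) - g)
y + b(W) = 476 + (1/(3 + (-1 + 15)**2 - 1*15) - 1*15) = 476 + (1/(3 + 14**2 - 15) - 15) = 476 + (1/(3 + 196 - 15) - 15) = 476 + (1/184 - 15) = 476 - 2759/184 = 84825/184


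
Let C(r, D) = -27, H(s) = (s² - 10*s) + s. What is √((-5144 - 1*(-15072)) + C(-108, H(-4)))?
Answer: √9901 ≈ 99.504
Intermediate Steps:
H(s) = s² - 9*s
√((-5144 - 1*(-15072)) + C(-108, H(-4))) = √((-5144 - 1*(-15072)) - 27) = √((-5144 + 15072) - 27) = √(9928 - 27) = √9901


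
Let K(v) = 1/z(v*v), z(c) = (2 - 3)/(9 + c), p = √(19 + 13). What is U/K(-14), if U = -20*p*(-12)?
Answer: -192*√2/41 ≈ -6.6227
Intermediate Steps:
p = 4*√2 (p = √32 = 4*√2 ≈ 5.6569)
z(c) = -1/(9 + c)
U = 960*√2 (U = -80*√2*(-12) = 960*√2 ≈ 1357.6)
K(v) = -9 - v² (K(v) = 1/(-1/(9 + v*v)) = 1/(-1/(9 + v²)) = -9 - v²)
U/K(-14) = (960*√2)/(-9 - 1*(-14)²) = (960*√2)/(-9 - 1*196) = (960*√2)/(-9 - 196) = (960*√2)/(-205) = (960*√2)*(-1/205) = -192*√2/41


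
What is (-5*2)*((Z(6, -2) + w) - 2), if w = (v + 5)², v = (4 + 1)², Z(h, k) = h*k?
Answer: -8860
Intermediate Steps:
v = 25 (v = 5² = 25)
w = 900 (w = (25 + 5)² = 30² = 900)
(-5*2)*((Z(6, -2) + w) - 2) = (-5*2)*((6*(-2) + 900) - 2) = -10*((-12 + 900) - 2) = -10*(888 - 2) = -10*886 = -8860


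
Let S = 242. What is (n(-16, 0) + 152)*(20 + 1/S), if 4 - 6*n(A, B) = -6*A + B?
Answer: 992405/363 ≈ 2733.9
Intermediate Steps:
n(A, B) = ⅔ + A - B/6 (n(A, B) = ⅔ - (-6*A + B)/6 = ⅔ - (B - 6*A)/6 = ⅔ + (A - B/6) = ⅔ + A - B/6)
(n(-16, 0) + 152)*(20 + 1/S) = ((⅔ - 16 - ⅙*0) + 152)*(20 + 1/242) = ((⅔ - 16 + 0) + 152)*(20 + 1/242) = (-46/3 + 152)*(4841/242) = (410/3)*(4841/242) = 992405/363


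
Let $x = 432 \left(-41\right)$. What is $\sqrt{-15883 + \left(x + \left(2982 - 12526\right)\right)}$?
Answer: $i \sqrt{43139} \approx 207.7 i$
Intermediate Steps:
$x = -17712$
$\sqrt{-15883 + \left(x + \left(2982 - 12526\right)\right)} = \sqrt{-15883 + \left(-17712 + \left(2982 - 12526\right)\right)} = \sqrt{-15883 - 27256} = \sqrt{-43139} = i \sqrt{43139}$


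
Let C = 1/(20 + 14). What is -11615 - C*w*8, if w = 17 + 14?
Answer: -197579/17 ≈ -11622.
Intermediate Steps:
C = 1/34 ≈ 0.029412
w = 31
-11615 - C*w*8 = -11615 - (1/34)*31*8 = -11615 - 31*8/34 = -11615 - 1*124/17 = -11615 - 124/17 = -197579/17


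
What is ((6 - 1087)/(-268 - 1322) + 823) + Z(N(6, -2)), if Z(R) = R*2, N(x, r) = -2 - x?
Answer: 1284211/1590 ≈ 807.68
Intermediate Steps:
Z(R) = 2*R
((6 - 1087)/(-268 - 1322) + 823) + Z(N(6, -2)) = ((6 - 1087)/(-268 - 1322) + 823) + 2*(-2 - 1*6) = (-1081/(-1590) + 823) + 2*(-2 - 6) = (-1081*(-1/1590) + 823) + 2*(-8) = (1081/1590 + 823) - 16 = 1309651/1590 - 16 = 1284211/1590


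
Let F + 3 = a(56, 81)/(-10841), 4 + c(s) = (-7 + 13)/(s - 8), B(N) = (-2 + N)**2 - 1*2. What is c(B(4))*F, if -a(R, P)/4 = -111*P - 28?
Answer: 342995/10841 ≈ 31.639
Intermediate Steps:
B(N) = -2 + (-2 + N)**2 (B(N) = (-2 + N)**2 - 2 = -2 + (-2 + N)**2)
c(s) = -4 + 6/(-8 + s) (c(s) = -4 + (-7 + 13)/(s - 8) = -4 + 6/(-8 + s))
a(R, P) = 112 + 444*P (a(R, P) = -4*(-111*P - 28) = -4*(-28 - 111*P) = 112 + 444*P)
F = -68599/10841 (F = -3 + (112 + 444*81)/(-10841) = -3 + (112 + 35964)*(-1/10841) = -3 + 36076*(-1/10841) = -3 - 36076/10841 = -68599/10841 ≈ -6.3277)
c(B(4))*F = (2*(19 - 2*(-2 + (-2 + 4)**2))/(-8 + (-2 + (-2 + 4)**2)))*(-68599/10841) = (2*(19 - 2*(-2 + 2**2))/(-8 + (-2 + 2**2)))*(-68599/10841) = (2*(19 - 2*(-2 + 4))/(-8 + (-2 + 4)))*(-68599/10841) = (2*(19 - 2*2)/(-8 + 2))*(-68599/10841) = (2*(19 - 4)/(-6))*(-68599/10841) = (2*(-1/6)*15)*(-68599/10841) = -5*(-68599/10841) = 342995/10841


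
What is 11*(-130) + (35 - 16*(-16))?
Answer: -1139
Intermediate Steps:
11*(-130) + (35 - 16*(-16)) = -1430 + (35 + 256) = -1430 + 291 = -1139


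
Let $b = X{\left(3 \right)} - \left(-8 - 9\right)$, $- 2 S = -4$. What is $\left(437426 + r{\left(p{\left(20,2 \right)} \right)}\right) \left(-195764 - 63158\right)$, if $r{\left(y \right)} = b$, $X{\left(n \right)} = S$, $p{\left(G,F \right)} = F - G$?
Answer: $-113264134290$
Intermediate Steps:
$S = 2$ ($S = \left(- \frac{1}{2}\right) \left(-4\right) = 2$)
$X{\left(n \right)} = 2$
$b = 19$ ($b = 2 - \left(-8 - 9\right) = 2 - -17 = 2 + 17 = 19$)
$r{\left(y \right)} = 19$
$\left(437426 + r{\left(p{\left(20,2 \right)} \right)}\right) \left(-195764 - 63158\right) = \left(437426 + 19\right) \left(-195764 - 63158\right) = 437445 \left(-258922\right) = -113264134290$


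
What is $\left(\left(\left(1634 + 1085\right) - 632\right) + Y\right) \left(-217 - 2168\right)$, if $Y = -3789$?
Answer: $4059270$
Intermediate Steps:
$\left(\left(\left(1634 + 1085\right) - 632\right) + Y\right) \left(-217 - 2168\right) = \left(\left(\left(1634 + 1085\right) - 632\right) - 3789\right) \left(-217 - 2168\right) = \left(\left(2719 - 632\right) - 3789\right) \left(-2385\right) = \left(2087 - 3789\right) \left(-2385\right) = \left(-1702\right) \left(-2385\right) = 4059270$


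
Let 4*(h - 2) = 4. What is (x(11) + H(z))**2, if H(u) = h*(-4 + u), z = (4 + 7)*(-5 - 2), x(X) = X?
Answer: 53824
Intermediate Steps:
h = 3 (h = 2 + (1/4)*4 = 2 + 1 = 3)
z = -77 (z = 11*(-7) = -77)
H(u) = -12 + 3*u (H(u) = 3*(-4 + u) = -12 + 3*u)
(x(11) + H(z))**2 = (11 + (-12 + 3*(-77)))**2 = (11 + (-12 - 231))**2 = (11 - 243)**2 = (-232)**2 = 53824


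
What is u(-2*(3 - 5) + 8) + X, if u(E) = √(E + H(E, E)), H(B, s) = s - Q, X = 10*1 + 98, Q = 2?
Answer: 108 + √22 ≈ 112.69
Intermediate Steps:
X = 108 (X = 10 + 98 = 108)
H(B, s) = -2 + s (H(B, s) = s - 1*2 = s - 2 = -2 + s)
u(E) = √(-2 + 2*E) (u(E) = √(E + (-2 + E)) = √(-2 + 2*E))
u(-2*(3 - 5) + 8) + X = √(-2 + 2*(-2*(3 - 5) + 8)) + 108 = √(-2 + 2*(-2*(-2) + 8)) + 108 = √(-2 + 2*(4 + 8)) + 108 = √(-2 + 2*12) + 108 = √(-2 + 24) + 108 = √22 + 108 = 108 + √22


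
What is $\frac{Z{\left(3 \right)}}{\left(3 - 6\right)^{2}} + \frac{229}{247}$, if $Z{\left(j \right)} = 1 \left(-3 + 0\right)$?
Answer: $\frac{440}{741} \approx 0.59379$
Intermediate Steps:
$Z{\left(j \right)} = -3$ ($Z{\left(j \right)} = 1 \left(-3\right) = -3$)
$\frac{Z{\left(3 \right)}}{\left(3 - 6\right)^{2}} + \frac{229}{247} = - \frac{3}{\left(3 - 6\right)^{2}} + \frac{229}{247} = - \frac{3}{\left(-3\right)^{2}} + 229 \cdot \frac{1}{247} = - \frac{3}{9} + \frac{229}{247} = \left(-3\right) \frac{1}{9} + \frac{229}{247} = - \frac{1}{3} + \frac{229}{247} = \frac{440}{741}$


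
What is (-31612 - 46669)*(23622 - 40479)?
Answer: 1319582817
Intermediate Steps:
(-31612 - 46669)*(23622 - 40479) = -78281*(-16857) = 1319582817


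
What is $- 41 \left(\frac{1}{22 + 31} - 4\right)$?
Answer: $\frac{8651}{53} \approx 163.23$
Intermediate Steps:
$- 41 \left(\frac{1}{22 + 31} - 4\right) = - 41 \left(\frac{1}{53} - 4\right) = \left(-41\right) \left(- \frac{211}{53}\right) = \frac{8651}{53}$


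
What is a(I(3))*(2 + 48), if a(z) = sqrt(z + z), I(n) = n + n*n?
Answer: 100*sqrt(6) ≈ 244.95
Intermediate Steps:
I(n) = n + n**2
a(z) = sqrt(2)*sqrt(z) (a(z) = sqrt(2*z) = sqrt(2)*sqrt(z))
a(I(3))*(2 + 48) = (sqrt(2)*sqrt(3*(1 + 3)))*(2 + 48) = (sqrt(2)*sqrt(3*4))*50 = (sqrt(2)*sqrt(12))*50 = (sqrt(2)*(2*sqrt(3)))*50 = (2*sqrt(6))*50 = 100*sqrt(6)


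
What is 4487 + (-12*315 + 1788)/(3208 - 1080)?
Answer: 1193293/266 ≈ 4486.1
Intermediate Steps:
4487 + (-12*315 + 1788)/(3208 - 1080) = 4487 + (-3780 + 1788)/2128 = 4487 - 1992*1/2128 = 4487 - 249/266 = 1193293/266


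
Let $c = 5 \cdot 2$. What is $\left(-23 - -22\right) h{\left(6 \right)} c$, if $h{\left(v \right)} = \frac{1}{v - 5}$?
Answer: $-10$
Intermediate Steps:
$h{\left(v \right)} = \frac{1}{-5 + v}$
$c = 10$
$\left(-23 - -22\right) h{\left(6 \right)} c = \frac{-23 - -22}{-5 + 6} \cdot 10 = \frac{-23 + 22}{1} \cdot 10 = \left(-1\right) 1 \cdot 10 = \left(-1\right) 10 = -10$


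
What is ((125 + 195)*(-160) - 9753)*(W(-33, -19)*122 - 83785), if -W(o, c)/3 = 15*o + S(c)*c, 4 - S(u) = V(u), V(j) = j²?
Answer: 145384668929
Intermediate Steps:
S(u) = 4 - u²
W(o, c) = -45*o - 3*c*(4 - c²) (W(o, c) = -3*(15*o + (4 - c²)*c) = -3*(15*o + c*(4 - c²)) = -45*o - 3*c*(4 - c²))
((125 + 195)*(-160) - 9753)*(W(-33, -19)*122 - 83785) = ((125 + 195)*(-160) - 9753)*((-45*(-33) + 3*(-19)*(-4 + (-19)²))*122 - 83785) = (320*(-160) - 9753)*((1485 + 3*(-19)*(-4 + 361))*122 - 83785) = (-51200 - 9753)*((1485 + 3*(-19)*357)*122 - 83785) = -60953*((1485 - 20349)*122 - 83785) = -60953*(-18864*122 - 83785) = -60953*(-2301408 - 83785) = -60953*(-2385193) = 145384668929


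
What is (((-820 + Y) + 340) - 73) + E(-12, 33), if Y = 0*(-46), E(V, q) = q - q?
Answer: -553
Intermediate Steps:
E(V, q) = 0
Y = 0
(((-820 + Y) + 340) - 73) + E(-12, 33) = (((-820 + 0) + 340) - 73) + 0 = ((-820 + 340) - 73) + 0 = (-480 - 73) + 0 = -553 + 0 = -553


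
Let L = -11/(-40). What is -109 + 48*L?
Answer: -479/5 ≈ -95.800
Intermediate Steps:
L = 11/40 (L = -11*(-1/40) = 11/40 ≈ 0.27500)
-109 + 48*L = -109 + 48*(11/40) = -109 + 66/5 = -479/5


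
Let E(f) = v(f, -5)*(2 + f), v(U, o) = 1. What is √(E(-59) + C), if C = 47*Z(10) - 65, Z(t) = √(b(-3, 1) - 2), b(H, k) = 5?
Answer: √(-122 + 47*√3) ≈ 6.3713*I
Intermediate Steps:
Z(t) = √3 (Z(t) = √(5 - 2) = √3)
E(f) = 2 + f (E(f) = 1*(2 + f) = 2 + f)
C = -65 + 47*√3 (C = 47*√3 - 65 = -65 + 47*√3 ≈ 16.406)
√(E(-59) + C) = √((2 - 59) + (-65 + 47*√3)) = √(-57 + (-65 + 47*√3)) = √(-122 + 47*√3)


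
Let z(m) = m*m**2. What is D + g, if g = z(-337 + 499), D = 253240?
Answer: 4504768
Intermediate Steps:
z(m) = m**3
g = 4251528 (g = (-337 + 499)**3 = 162**3 = 4251528)
D + g = 253240 + 4251528 = 4504768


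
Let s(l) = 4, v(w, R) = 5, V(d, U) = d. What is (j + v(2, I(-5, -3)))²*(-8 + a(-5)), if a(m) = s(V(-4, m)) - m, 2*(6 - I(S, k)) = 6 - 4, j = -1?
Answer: 16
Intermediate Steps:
I(S, k) = 5 (I(S, k) = 6 - (6 - 4)/2 = 6 - ½*2 = 6 - 1 = 5)
a(m) = 4 - m
(j + v(2, I(-5, -3)))²*(-8 + a(-5)) = (-1 + 5)²*(-8 + (4 - 1*(-5))) = 4²*(-8 + (4 + 5)) = 16*(-8 + 9) = 16*1 = 16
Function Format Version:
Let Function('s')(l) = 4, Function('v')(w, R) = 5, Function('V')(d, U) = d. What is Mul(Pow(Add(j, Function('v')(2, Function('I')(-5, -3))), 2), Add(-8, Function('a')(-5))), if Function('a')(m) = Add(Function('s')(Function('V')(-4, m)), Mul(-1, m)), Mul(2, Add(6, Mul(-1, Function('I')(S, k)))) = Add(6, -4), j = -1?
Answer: 16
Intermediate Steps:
Function('I')(S, k) = 5 (Function('I')(S, k) = Add(6, Mul(Rational(-1, 2), Add(6, -4))) = Add(6, Mul(Rational(-1, 2), 2)) = Add(6, -1) = 5)
Function('a')(m) = Add(4, Mul(-1, m))
Mul(Pow(Add(j, Function('v')(2, Function('I')(-5, -3))), 2), Add(-8, Function('a')(-5))) = Mul(Pow(Add(-1, 5), 2), Add(-8, Add(4, Mul(-1, -5)))) = Mul(Pow(4, 2), Add(-8, Add(4, 5))) = Mul(16, Add(-8, 9)) = Mul(16, 1) = 16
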